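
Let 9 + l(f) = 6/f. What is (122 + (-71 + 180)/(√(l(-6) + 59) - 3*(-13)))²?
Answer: 32729841/2116 ≈ 15468.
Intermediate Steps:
l(f) = -9 + 6/f
(122 + (-71 + 180)/(√(l(-6) + 59) - 3*(-13)))² = (122 + (-71 + 180)/(√((-9 + 6/(-6)) + 59) - 3*(-13)))² = (122 + 109/(√((-9 + 6*(-⅙)) + 59) + 39))² = (122 + 109/(√((-9 - 1) + 59) + 39))² = (122 + 109/(√(-10 + 59) + 39))² = (122 + 109/(√49 + 39))² = (122 + 109/(7 + 39))² = (122 + 109/46)² = (5721/46)² = 32729841/2116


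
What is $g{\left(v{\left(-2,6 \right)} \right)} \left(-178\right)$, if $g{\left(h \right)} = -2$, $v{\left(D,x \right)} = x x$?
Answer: $356$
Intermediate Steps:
$v{\left(D,x \right)} = x^{2}$
$g{\left(v{\left(-2,6 \right)} \right)} \left(-178\right) = \left(-2\right) \left(-178\right) = 356$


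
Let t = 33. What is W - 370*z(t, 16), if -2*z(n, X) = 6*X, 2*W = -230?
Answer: 17645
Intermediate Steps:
W = -115 (W = (1/2)*(-230) = -115)
z(n, X) = -3*X
W - 370*z(t, 16) = -115 - (-1110)*16 = -115 - 370*(-48) = -115 + 17760 = 17645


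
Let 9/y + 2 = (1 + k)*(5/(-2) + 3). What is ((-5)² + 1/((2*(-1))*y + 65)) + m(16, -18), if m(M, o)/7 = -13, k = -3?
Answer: -4685/71 ≈ -65.986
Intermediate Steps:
m(M, o) = -91 (m(M, o) = 7*(-13) = -91)
y = -3 (y = 9/(-2 + (1 - 3)*(5/(-2) + 3)) = 9/(-2 - 2*(5*(-½) + 3)) = 9/(-2 - 2*(-5/2 + 3)) = 9/(-2 - 2*½) = 9/(-2 - 1) = 9/(-3) = 9*(-⅓) = -3)
((-5)² + 1/((2*(-1))*y + 65)) + m(16, -18) = ((-5)² + 1/((2*(-1))*(-3) + 65)) - 91 = (25 + 1/(-2*(-3) + 65)) - 91 = (25 + 1/(6 + 65)) - 91 = (25 + 1/71) - 91 = 1776/71 - 91 = -4685/71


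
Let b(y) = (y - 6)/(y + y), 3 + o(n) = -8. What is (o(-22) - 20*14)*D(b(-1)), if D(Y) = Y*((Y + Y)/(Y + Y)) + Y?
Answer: -2037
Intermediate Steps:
o(n) = -11 (o(n) = -3 - 8 = -11)
b(y) = (-6 + y)/(2*y) (b(y) = (-6 + y)/((2*y)) = (-6 + y)*(1/(2*y)) = (-6 + y)/(2*y))
D(Y) = 2*Y (D(Y) = Y*((2*Y)/((2*Y))) + Y = Y*((2*Y)*(1/(2*Y))) + Y = Y*1 + Y = Y + Y = 2*Y)
(o(-22) - 20*14)*D(b(-1)) = (-11 - 20*14)*(2*((½)*(-6 - 1)/(-1))) = (-11 - 280)*(2*((½)*(-1)*(-7))) = -582*7/2 = -291*7 = -2037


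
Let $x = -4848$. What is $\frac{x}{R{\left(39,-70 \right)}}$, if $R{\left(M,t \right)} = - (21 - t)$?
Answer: $\frac{4848}{91} \approx 53.275$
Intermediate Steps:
$R{\left(M,t \right)} = -21 + t$
$\frac{x}{R{\left(39,-70 \right)}} = - \frac{4848}{-21 - 70} = - \frac{4848}{-91} = \left(-4848\right) \left(- \frac{1}{91}\right) = \frac{4848}{91}$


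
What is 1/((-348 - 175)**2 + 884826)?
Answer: 1/1158355 ≈ 8.6329e-7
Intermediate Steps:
1/((-348 - 175)**2 + 884826) = 1/((-523)**2 + 884826) = 1/(273529 + 884826) = 1/1158355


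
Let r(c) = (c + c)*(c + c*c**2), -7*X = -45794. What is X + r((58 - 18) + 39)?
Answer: 77919186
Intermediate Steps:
X = 6542 (X = -1/7*(-45794) = 6542)
r(c) = 2*c*(c + c**3) (r(c) = (2*c)*(c + c**3) = 2*c*(c + c**3))
X + r((58 - 18) + 39) = 6542 + 2*((58 - 18) + 39)**2*(1 + ((58 - 18) + 39)**2) = 6542 + 2*(40 + 39)**2*(1 + (40 + 39)**2) = 6542 + 2*79**2*(1 + 79**2) = 6542 + 2*6241*(1 + 6241) = 6542 + 2*6241*6242 = 6542 + 77912644 = 77919186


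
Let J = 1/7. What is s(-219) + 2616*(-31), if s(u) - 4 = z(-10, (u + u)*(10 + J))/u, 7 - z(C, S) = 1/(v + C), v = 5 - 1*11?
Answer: -284146481/3504 ≈ -81092.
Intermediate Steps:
J = ⅐ ≈ 0.14286
v = -6 (v = 5 - 11 = -6)
z(C, S) = 7 - 1/(-6 + C)
s(u) = 4 + 113/(16*u) (s(u) = 4 + ((-43 + 7*(-10))/(-6 - 10))/u = 4 + ((-43 - 70)/(-16))/u = 4 + (-1/16*(-113))/u = 4 + 113/(16*u))
s(-219) + 2616*(-31) = (4 + (113/16)/(-219)) + 2616*(-31) = (4 + (113/16)*(-1/219)) - 81096 = (4 - 113/3504) - 81096 = 13903/3504 - 81096 = -284146481/3504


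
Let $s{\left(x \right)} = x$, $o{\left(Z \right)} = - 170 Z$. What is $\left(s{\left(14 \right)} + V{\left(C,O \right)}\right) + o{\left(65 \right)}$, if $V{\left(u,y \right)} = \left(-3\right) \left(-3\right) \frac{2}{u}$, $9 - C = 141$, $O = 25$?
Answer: $- \frac{242795}{22} \approx -11036.0$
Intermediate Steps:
$C = -132$ ($C = 9 - 141 = -132$)
$V{\left(u,y \right)} = \frac{18}{u}$ ($V{\left(u,y \right)} = 9 \frac{2}{u} = \frac{18}{u}$)
$\left(s{\left(14 \right)} + V{\left(C,O \right)}\right) + o{\left(65 \right)} = \left(14 + \frac{18}{-132}\right) - 11050 = \left(14 + 18 \left(- \frac{1}{132}\right)\right) - 11050 = \left(14 - \frac{3}{22}\right) - 11050 = \frac{305}{22} - 11050 = - \frac{242795}{22}$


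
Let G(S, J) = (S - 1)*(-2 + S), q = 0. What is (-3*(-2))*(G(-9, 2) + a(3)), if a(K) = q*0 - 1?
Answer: 654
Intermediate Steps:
a(K) = -1 (a(K) = 0*0 - 1 = 0 - 1 = -1)
G(S, J) = (-1 + S)*(-2 + S)
(-3*(-2))*(G(-9, 2) + a(3)) = (-3*(-2))*((2 + (-9)² - 3*(-9)) - 1) = 6*((2 + 81 + 27) - 1) = 6*(110 - 1) = 6*109 = 654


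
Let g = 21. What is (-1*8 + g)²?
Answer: 169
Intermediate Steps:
(-1*8 + g)² = (-1*8 + 21)² = (-8 + 21)² = 13² = 169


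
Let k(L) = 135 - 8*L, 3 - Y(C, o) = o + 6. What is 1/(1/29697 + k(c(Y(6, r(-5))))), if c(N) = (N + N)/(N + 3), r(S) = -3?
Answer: 29697/4009096 ≈ 0.0074074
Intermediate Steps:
Y(C, o) = -3 - o (Y(C, o) = 3 - (o + 6) = 3 - (6 + o) = 3 + (-6 - o) = -3 - o)
c(N) = 2*N/(3 + N) (c(N) = (2*N)/(3 + N) = 2*N/(3 + N))
k(L) = 135 - 8*L
1/(1/29697 + k(c(Y(6, r(-5))))) = 1/(1/29697 + (135 - 16*(-3 - 1*(-3))/(3 + (-3 - 1*(-3))))) = 1/(1/29697 + (135 - 16*(-3 + 3)/(3 + (-3 + 3)))) = 1/(1/29697 + (135 - 16*0/(3 + 0))) = 1/(1/29697 + (135 - 16*0/3)) = 1/(1/29697 + (135 - 8*0)) = 1/(1/29697 + (135 + 0)) = 1/(1/29697 + 135) = 1/(4009096/29697) = 29697/4009096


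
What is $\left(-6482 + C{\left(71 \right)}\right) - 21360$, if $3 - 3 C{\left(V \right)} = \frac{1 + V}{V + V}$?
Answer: $- \frac{1976723}{71} \approx -27841.0$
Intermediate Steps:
$C{\left(V \right)} = 1 - \frac{1 + V}{6 V}$ ($C{\left(V \right)} = 1 - \frac{\left(1 + V\right) \frac{1}{V + V}}{3} = 1 - \frac{\left(1 + V\right) \frac{1}{2 V}}{3} = 1 - \frac{\frac{1}{2} \frac{1}{V} \left(1 + V\right)}{3} = 1 - \frac{1 + V}{6 V}$)
$\left(-6482 + C{\left(71 \right)}\right) - 21360 = \left(-6482 + \frac{-1 + 5 \cdot 71}{6 \cdot 71}\right) - 21360 = \left(-6482 + \frac{1}{6} \cdot \frac{1}{71} \left(-1 + 355\right)\right) - 21360 = \left(-6482 + \frac{1}{6} \cdot \frac{1}{71} \cdot 354\right) - 21360 = \left(-6482 + \frac{59}{71}\right) - 21360 = - \frac{460163}{71} - 21360 = - \frac{1976723}{71}$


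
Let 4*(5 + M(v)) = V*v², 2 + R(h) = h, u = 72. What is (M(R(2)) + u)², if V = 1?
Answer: 4489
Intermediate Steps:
R(h) = -2 + h
M(v) = -5 + v²/4 (M(v) = -5 + (1*v²)/4 = -5 + v²/4)
(M(R(2)) + u)² = ((-5 + (-2 + 2)²/4) + 72)² = ((-5 + (¼)*0²) + 72)² = ((-5 + (¼)*0) + 72)² = ((-5 + 0) + 72)² = (-5 + 72)² = 67² = 4489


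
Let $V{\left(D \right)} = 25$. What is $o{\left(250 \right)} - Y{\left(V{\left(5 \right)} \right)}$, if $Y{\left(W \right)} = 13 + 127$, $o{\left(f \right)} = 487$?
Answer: $347$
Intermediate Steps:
$Y{\left(W \right)} = 140$
$o{\left(250 \right)} - Y{\left(V{\left(5 \right)} \right)} = 487 - 140 = 347$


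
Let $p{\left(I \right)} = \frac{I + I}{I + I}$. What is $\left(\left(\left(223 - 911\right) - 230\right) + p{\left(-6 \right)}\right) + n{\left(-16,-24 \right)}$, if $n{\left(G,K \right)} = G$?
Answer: $-933$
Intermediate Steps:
$p{\left(I \right)} = 1$ ($p{\left(I \right)} = \frac{2 I}{2 I} = 2 I \frac{1}{2 I} = 1$)
$\left(\left(\left(223 - 911\right) - 230\right) + p{\left(-6 \right)}\right) + n{\left(-16,-24 \right)} = \left(\left(\left(223 - 911\right) - 230\right) + 1\right) - 16 = \left(\left(-688 - 230\right) + 1\right) - 16 = \left(-918 + 1\right) - 16 = -917 - 16 = -933$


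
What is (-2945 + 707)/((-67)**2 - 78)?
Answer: -2238/4411 ≈ -0.50737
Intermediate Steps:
(-2945 + 707)/((-67)**2 - 78) = -2238/(4489 - 78) = -2238/4411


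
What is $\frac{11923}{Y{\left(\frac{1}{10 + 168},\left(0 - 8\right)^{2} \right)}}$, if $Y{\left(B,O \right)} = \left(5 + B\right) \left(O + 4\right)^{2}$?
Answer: $\frac{1061147}{2059992} \approx 0.51512$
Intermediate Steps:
$Y{\left(B,O \right)} = \left(4 + O\right)^{2} \left(5 + B\right)$ ($Y{\left(B,O \right)} = \left(5 + B\right) \left(4 + O\right)^{2} = \left(4 + O\right)^{2} \left(5 + B\right)$)
$\frac{11923}{Y{\left(\frac{1}{10 + 168},\left(0 - 8\right)^{2} \right)}} = \frac{11923}{\left(4 + \left(0 - 8\right)^{2}\right)^{2} \left(5 + \frac{1}{10 + 168}\right)} = \frac{11923}{\left(4 + \left(0 - 8\right)^{2}\right)^{2} \left(5 + \frac{1}{178}\right)} = \frac{11923}{\left(4 + \left(-8\right)^{2}\right)^{2} \cdot \frac{891}{178}} = \frac{11923}{\left(4 + 64\right)^{2} \cdot \frac{891}{178}} = \frac{11923}{68^{2} \cdot \frac{891}{178}} = \frac{11923}{4624 \cdot \frac{891}{178}} = \frac{11923}{\frac{2059992}{89}} = 11923 \cdot \frac{89}{2059992} = \frac{1061147}{2059992}$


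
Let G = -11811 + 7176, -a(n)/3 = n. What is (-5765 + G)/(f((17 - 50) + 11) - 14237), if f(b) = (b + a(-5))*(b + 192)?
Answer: 10400/15427 ≈ 0.67414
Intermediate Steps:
a(n) = -3*n
G = -4635
f(b) = (15 + b)*(192 + b) (f(b) = (b - 3*(-5))*(b + 192) = (b + 15)*(192 + b) = (15 + b)*(192 + b))
(-5765 + G)/(f((17 - 50) + 11) - 14237) = (-5765 - 4635)/((2880 + ((17 - 50) + 11)**2 + 207*((17 - 50) + 11)) - 14237) = -10400/((2880 + (-33 + 11)**2 + 207*(-33 + 11)) - 14237) = -10400/((2880 + (-22)**2 + 207*(-22)) - 14237) = -10400/((2880 + 484 - 4554) - 14237) = -10400/(-1190 - 14237) = -10400/(-15427) = -10400*(-1/15427) = 10400/15427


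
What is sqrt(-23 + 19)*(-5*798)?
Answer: -7980*I ≈ -7980.0*I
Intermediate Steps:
sqrt(-23 + 19)*(-5*798) = sqrt(-4)*(-3990) = (2*I)*(-3990) = -7980*I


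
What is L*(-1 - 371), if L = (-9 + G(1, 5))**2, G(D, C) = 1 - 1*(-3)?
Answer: -9300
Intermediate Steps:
G(D, C) = 4 (G(D, C) = 1 + 3 = 4)
L = 25 (L = (-9 + 4)**2 = (-5)**2 = 25)
L*(-1 - 371) = 25*(-1 - 371) = 25*(-372) = -9300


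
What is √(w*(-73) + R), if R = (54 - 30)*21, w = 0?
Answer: 6*√14 ≈ 22.450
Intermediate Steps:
R = 504 (R = 24*21 = 504)
√(w*(-73) + R) = √(0*(-73) + 504) = √(0 + 504) = √504 = 6*√14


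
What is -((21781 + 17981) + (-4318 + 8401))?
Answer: -43845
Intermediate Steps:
-((21781 + 17981) + (-4318 + 8401)) = -(39762 + 4083) = -1*43845 = -43845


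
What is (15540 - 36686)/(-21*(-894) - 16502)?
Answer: -10573/1136 ≈ -9.3072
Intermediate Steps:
(15540 - 36686)/(-21*(-894) - 16502) = -21146/(18774 - 16502) = -21146/2272 = -21146*1/2272 = -10573/1136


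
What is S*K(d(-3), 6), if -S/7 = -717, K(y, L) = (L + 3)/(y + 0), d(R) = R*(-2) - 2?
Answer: 45171/4 ≈ 11293.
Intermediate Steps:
d(R) = -2 - 2*R (d(R) = -2*R - 2 = -2 - 2*R)
K(y, L) = (3 + L)/y
S = 5019 (S = -7*(-717) = 5019)
S*K(d(-3), 6) = 5019*((3 + 6)/(-2 - 2*(-3))) = 5019*(9/(-2 + 6)) = 5019*(9/4) = 45171/4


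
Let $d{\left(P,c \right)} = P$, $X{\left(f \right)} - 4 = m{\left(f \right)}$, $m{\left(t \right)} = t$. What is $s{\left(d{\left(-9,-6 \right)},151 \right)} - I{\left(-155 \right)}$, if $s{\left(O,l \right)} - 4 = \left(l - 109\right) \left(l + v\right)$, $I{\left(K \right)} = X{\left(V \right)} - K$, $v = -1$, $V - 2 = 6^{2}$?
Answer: $6107$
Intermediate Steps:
$V = 38$ ($V = 2 + 6^{2} = 2 + 36 = 38$)
$X{\left(f \right)} = 4 + f$
$I{\left(K \right)} = 42 - K$ ($I{\left(K \right)} = \left(4 + 38\right) - K = 42 - K$)
$s{\left(O,l \right)} = 4 + \left(-1 + l\right) \left(-109 + l\right)$ ($s{\left(O,l \right)} = 4 + \left(l - 109\right) \left(l - 1\right) = 4 + \left(-109 + l\right) \left(-1 + l\right) = 4 + \left(-1 + l\right) \left(-109 + l\right)$)
$s{\left(d{\left(-9,-6 \right)},151 \right)} - I{\left(-155 \right)} = \left(113 + 151^{2} - 16610\right) - \left(42 - -155\right) = \left(113 + 22801 - 16610\right) - \left(42 + 155\right) = 6304 - 197 = 6107$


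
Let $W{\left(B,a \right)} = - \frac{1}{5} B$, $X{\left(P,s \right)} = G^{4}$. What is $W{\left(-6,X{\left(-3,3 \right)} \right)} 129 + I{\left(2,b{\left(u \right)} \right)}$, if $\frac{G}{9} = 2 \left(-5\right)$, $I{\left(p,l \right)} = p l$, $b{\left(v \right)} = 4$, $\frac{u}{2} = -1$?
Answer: $\frac{814}{5} \approx 162.8$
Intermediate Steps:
$u = -2$ ($u = 2 \left(-1\right) = -2$)
$I{\left(p,l \right)} = l p$
$G = -90$ ($G = 9 \cdot 2 \left(-5\right) = 9 \left(-10\right) = -90$)
$X{\left(P,s \right)} = 65610000$ ($X{\left(P,s \right)} = \left(-90\right)^{4} = 65610000$)
$W{\left(B,a \right)} = - \frac{B}{5}$ ($W{\left(B,a \right)} = \left(-1\right) \frac{1}{5} B = - \frac{B}{5}$)
$W{\left(-6,X{\left(-3,3 \right)} \right)} 129 + I{\left(2,b{\left(u \right)} \right)} = \left(- \frac{1}{5}\right) \left(-6\right) 129 + 4 \cdot 2 = \frac{6}{5} \cdot 129 + 8 = \frac{774}{5} + 8 = \frac{814}{5}$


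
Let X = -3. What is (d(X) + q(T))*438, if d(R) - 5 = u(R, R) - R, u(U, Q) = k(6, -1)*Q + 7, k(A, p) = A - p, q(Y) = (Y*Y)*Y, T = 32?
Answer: 14349756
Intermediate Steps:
q(Y) = Y³ (q(Y) = Y²*Y = Y³)
u(U, Q) = 7 + 7*Q (u(U, Q) = (6 - 1*(-1))*Q + 7 = (6 + 1)*Q + 7 = 7*Q + 7 = 7 + 7*Q)
d(R) = 12 + 6*R (d(R) = 5 + ((7 + 7*R) - R) = 5 + (7 + 6*R) = 12 + 6*R)
(d(X) + q(T))*438 = ((12 + 6*(-3)) + 32³)*438 = ((12 - 18) + 32768)*438 = (-6 + 32768)*438 = 32762*438 = 14349756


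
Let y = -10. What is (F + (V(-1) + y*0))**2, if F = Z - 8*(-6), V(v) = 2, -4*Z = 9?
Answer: 36481/16 ≈ 2280.1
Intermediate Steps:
Z = -9/4 (Z = -1/4*9 = -9/4 ≈ -2.2500)
F = 183/4 (F = -9/4 - 8*(-6) = -9/4 + 48 = 183/4 ≈ 45.750)
(F + (V(-1) + y*0))**2 = (183/4 + (2 - 10*0))**2 = (183/4 + (2 + 0))**2 = (183/4 + 2)**2 = (191/4)**2 = 36481/16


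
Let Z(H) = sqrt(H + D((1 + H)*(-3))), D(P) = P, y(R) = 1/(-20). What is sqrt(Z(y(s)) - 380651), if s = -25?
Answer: sqrt(-38065100 + 10*I*sqrt(290))/10 ≈ 0.0013801 + 616.97*I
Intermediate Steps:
y(R) = -1/20
Z(H) = sqrt(-3 - 2*H) (Z(H) = sqrt(H + (1 + H)*(-3)) = sqrt(H + (-3 - 3*H)) = sqrt(-3 - 2*H))
sqrt(Z(y(s)) - 380651) = sqrt(sqrt(-3 - 2*(-1/20)) - 380651) = sqrt(sqrt(-3 + 1/10) - 380651) = sqrt(sqrt(-29/10) - 380651) = sqrt(I*sqrt(290)/10 - 380651) = sqrt(-380651 + I*sqrt(290)/10)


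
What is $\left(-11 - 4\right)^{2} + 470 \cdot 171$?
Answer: $80595$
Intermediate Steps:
$\left(-11 - 4\right)^{2} + 470 \cdot 171 = \left(-15\right)^{2} + 80370 = 225 + 80370 = 80595$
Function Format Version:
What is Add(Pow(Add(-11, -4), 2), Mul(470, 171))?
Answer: 80595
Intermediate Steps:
Add(Pow(Add(-11, -4), 2), Mul(470, 171)) = Add(Pow(-15, 2), 80370) = Add(225, 80370) = 80595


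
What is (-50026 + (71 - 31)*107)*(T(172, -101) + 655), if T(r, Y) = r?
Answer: -37831942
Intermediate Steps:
(-50026 + (71 - 31)*107)*(T(172, -101) + 655) = (-50026 + (71 - 31)*107)*(172 + 655) = (-50026 + 40*107)*827 = (-50026 + 4280)*827 = -45746*827 = -37831942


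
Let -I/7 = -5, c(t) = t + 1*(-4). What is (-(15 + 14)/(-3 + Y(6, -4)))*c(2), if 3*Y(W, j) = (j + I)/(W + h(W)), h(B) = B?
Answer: -2088/77 ≈ -27.117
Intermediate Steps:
c(t) = -4 + t (c(t) = t - 4 = -4 + t)
I = 35 (I = -7*(-5) = 35)
Y(W, j) = (35 + j)/(6*W) (Y(W, j) = ((j + 35)/(W + W))/3 = ((35 + j)/((2*W)))/3 = ((35 + j)*(1/(2*W)))/3 = ((35 + j)/(2*W))/3 = (35 + j)/(6*W))
(-(15 + 14)/(-3 + Y(6, -4)))*c(2) = (-(15 + 14)/(-3 + (1/6)*(35 - 4)/6))*(-4 + 2) = -29/(-3 + (1/6)*(1/6)*31)*(-2) = -29/(-3 + 31/36)*(-2) = -29/(-77/36)*(-2) = -29*(-36)/77*(-2) = -1*(-1044/77)*(-2) = (1044/77)*(-2) = -2088/77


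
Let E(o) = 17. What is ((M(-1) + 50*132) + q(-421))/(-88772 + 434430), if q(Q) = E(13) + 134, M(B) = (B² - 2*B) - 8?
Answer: 3373/172829 ≈ 0.019516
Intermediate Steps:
M(B) = -8 + B² - 2*B
q(Q) = 151 (q(Q) = 17 + 134 = 151)
((M(-1) + 50*132) + q(-421))/(-88772 + 434430) = (((-8 + (-1)² - 2*(-1)) + 50*132) + 151)/(-88772 + 434430) = (((-8 + 1 + 2) + 6600) + 151)/345658 = ((-5 + 6600) + 151)*(1/345658) = (6595 + 151)*(1/345658) = 6746*(1/345658) = 3373/172829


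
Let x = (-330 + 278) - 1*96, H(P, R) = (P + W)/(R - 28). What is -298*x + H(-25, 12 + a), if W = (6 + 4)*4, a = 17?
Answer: 44119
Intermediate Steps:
W = 40 (W = 10*4 = 40)
H(P, R) = (40 + P)/(-28 + R) (H(P, R) = (P + 40)/(R - 28) = (40 + P)/(-28 + R))
x = -148 (x = -52 - 96 = -148)
-298*x + H(-25, 12 + a) = -298*(-148) + (40 - 25)/(-28 + (12 + 17)) = 44104 + 15/(-28 + 29) = 44104 + 15/1 = 44104 + 1*15 = 44104 + 15 = 44119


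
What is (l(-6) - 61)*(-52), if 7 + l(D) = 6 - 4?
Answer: 3432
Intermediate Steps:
l(D) = -5 (l(D) = -7 + (6 - 4) = -7 + 2 = -5)
(l(-6) - 61)*(-52) = (-5 - 61)*(-52) = -66*(-52) = 3432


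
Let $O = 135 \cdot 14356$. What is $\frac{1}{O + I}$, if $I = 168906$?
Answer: $\frac{1}{2106966} \approx 4.7462 \cdot 10^{-7}$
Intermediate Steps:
$O = 1938060$
$\frac{1}{O + I} = \frac{1}{1938060 + 168906} = \frac{1}{2106966}$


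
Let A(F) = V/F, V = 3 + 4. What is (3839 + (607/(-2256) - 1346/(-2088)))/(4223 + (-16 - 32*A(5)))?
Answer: 3767809615/4084616592 ≈ 0.92244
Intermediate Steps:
V = 7
A(F) = 7/F
(3839 + (607/(-2256) - 1346/(-2088)))/(4223 + (-16 - 32*A(5))) = (3839 + (607/(-2256) - 1346/(-2088)))/(4223 + (-16 - 224/5)) = (3839 + (607*(-1/2256) - 1346*(-1/2088)))/(4223 + (-16 - 224/5)) = (3839 + (-607/2256 + 673/1044))/(4223 + (-16 - 32*7/5)) = (3839 + 73715/196272)/(4223 + (-16 - 224/5)) = 753561923/(196272*(4223 - 304/5)) = 753561923/(196272*(20811/5)) = (753561923/196272)*(5/20811) = 3767809615/4084616592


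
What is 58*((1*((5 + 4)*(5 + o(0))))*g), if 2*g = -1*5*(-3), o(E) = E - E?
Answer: 19575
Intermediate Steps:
o(E) = 0
g = 15/2 (g = (-1*5*(-3))/2 = (-5*(-3))/2 = (½)*15 = 15/2 ≈ 7.5000)
58*((1*((5 + 4)*(5 + o(0))))*g) = 58*((1*((5 + 4)*(5 + 0)))*(15/2)) = 58*((1*(9*5))*(15/2)) = 58*((1*45)*(15/2)) = 58*(45*(15/2)) = 58*(675/2) = 19575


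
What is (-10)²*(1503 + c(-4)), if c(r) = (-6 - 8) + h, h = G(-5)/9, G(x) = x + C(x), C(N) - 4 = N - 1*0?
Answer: 446500/3 ≈ 1.4883e+5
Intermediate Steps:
C(N) = 4 + N (C(N) = 4 + (N - 1*0) = 4 + (N + 0) = 4 + N)
G(x) = 4 + 2*x (G(x) = x + (4 + x) = 4 + 2*x)
h = -⅔ (h = (4 + 2*(-5))/9 = (4 - 10)*(⅑) = -6*⅑ = -⅔ ≈ -0.66667)
c(r) = -44/3 (c(r) = (-6 - 8) - ⅔ = -14 - ⅔ = -44/3)
(-10)²*(1503 + c(-4)) = (-10)²*(1503 - 44/3) = 100*(4465/3) = 446500/3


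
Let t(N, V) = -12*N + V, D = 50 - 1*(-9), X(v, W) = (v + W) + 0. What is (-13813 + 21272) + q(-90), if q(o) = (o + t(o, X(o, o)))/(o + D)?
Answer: 230419/31 ≈ 7432.9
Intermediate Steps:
X(v, W) = W + v (X(v, W) = (W + v) + 0 = W + v)
D = 59 (D = 50 + 9 = 59)
t(N, V) = V - 12*N
q(o) = -9*o/(59 + o) (q(o) = (o + ((o + o) - 12*o))/(o + 59) = (o + (2*o - 12*o))/(59 + o) = (o - 10*o)/(59 + o) = (-9*o)/(59 + o) = -9*o/(59 + o))
(-13813 + 21272) + q(-90) = (-13813 + 21272) - 9*(-90)/(59 - 90) = 7459 - 9*(-90)/(-31) = 7459 - 9*(-90)*(-1/31) = 7459 - 810/31 = 230419/31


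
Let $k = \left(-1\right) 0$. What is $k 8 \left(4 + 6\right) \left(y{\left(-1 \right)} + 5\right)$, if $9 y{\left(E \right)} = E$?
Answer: $0$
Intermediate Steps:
$y{\left(E \right)} = \frac{E}{9}$
$k = 0$
$k 8 \left(4 + 6\right) \left(y{\left(-1 \right)} + 5\right) = 0 \cdot 8 \left(4 + 6\right) \left(\frac{1}{9} \left(-1\right) + 5\right) = 0 \cdot 10 \left(- \frac{1}{9} + 5\right) = 0 \cdot 10 \cdot \frac{44}{9} = 0 \cdot \frac{440}{9} = 0$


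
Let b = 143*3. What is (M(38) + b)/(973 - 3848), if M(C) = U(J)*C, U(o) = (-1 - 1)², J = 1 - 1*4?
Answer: -581/2875 ≈ -0.20209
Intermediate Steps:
J = -3 (J = 1 - 4 = -3)
U(o) = 4 (U(o) = (-2)² = 4)
M(C) = 4*C
b = 429
(M(38) + b)/(973 - 3848) = (4*38 + 429)/(973 - 3848) = (152 + 429)/(-2875) = 581*(-1/2875) = -581/2875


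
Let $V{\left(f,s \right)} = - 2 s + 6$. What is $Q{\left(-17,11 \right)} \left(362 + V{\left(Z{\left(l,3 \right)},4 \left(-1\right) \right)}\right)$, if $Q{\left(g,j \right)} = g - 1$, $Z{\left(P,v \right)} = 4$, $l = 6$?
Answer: $-6768$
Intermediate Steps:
$Q{\left(g,j \right)} = -1 + g$
$V{\left(f,s \right)} = 6 - 2 s$
$Q{\left(-17,11 \right)} \left(362 + V{\left(Z{\left(l,3 \right)},4 \left(-1\right) \right)}\right) = \left(-1 - 17\right) \left(362 - \left(-6 + 2 \cdot 4 \left(-1\right)\right)\right) = - 18 \left(362 + \left(6 - -8\right)\right) = - 18 \left(362 + \left(6 + 8\right)\right) = - 18 \left(362 + 14\right) = \left(-18\right) 376 = -6768$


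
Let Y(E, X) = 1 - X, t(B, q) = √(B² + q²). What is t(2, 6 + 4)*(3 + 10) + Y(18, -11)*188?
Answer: 2256 + 26*√26 ≈ 2388.6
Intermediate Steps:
t(2, 6 + 4)*(3 + 10) + Y(18, -11)*188 = √(2² + (6 + 4)²)*(3 + 10) + (1 - 1*(-11))*188 = √(4 + 10²)*13 + (1 + 11)*188 = √(4 + 100)*13 + 12*188 = √104*13 + 2256 = (2*√26)*13 + 2256 = 26*√26 + 2256 = 2256 + 26*√26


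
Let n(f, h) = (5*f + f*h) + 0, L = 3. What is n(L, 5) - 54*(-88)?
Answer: 4782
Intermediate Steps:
n(f, h) = 5*f + f*h
n(L, 5) - 54*(-88) = 3*(5 + 5) - 54*(-88) = 3*10 + 4752 = 30 + 4752 = 4782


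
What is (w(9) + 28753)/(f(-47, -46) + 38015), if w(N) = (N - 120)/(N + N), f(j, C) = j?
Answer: 172481/227808 ≈ 0.75713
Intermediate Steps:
w(N) = (-120 + N)/(2*N) (w(N) = (-120 + N)/((2*N)) = (-120 + N)*(1/(2*N)) = (-120 + N)/(2*N))
(w(9) + 28753)/(f(-47, -46) + 38015) = ((½)*(-120 + 9)/9 + 28753)/(-47 + 38015) = ((½)*(⅑)*(-111) + 28753)/37968 = (-37/6 + 28753)*(1/37968) = (172481/6)*(1/37968) = 172481/227808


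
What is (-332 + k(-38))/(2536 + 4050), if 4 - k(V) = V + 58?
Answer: -174/3293 ≈ -0.052839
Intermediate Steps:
k(V) = -54 - V (k(V) = 4 - (V + 58) = 4 - (58 + V) = 4 + (-58 - V) = -54 - V)
(-332 + k(-38))/(2536 + 4050) = (-332 + (-54 - 1*(-38)))/(2536 + 4050) = (-332 + (-54 + 38))/6586 = (-332 - 16)*(1/6586) = -348*1/6586 = -174/3293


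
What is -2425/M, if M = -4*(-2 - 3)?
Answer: -485/4 ≈ -121.25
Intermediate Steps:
M = 20 (M = -4*(-5) = 20)
-2425/M = -2425/20 = -2425*1/20 = -485/4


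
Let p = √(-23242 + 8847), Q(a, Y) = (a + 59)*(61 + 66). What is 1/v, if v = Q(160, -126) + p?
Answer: 27813/773577364 - I*√14395/773577364 ≈ 3.5954e-5 - 1.551e-7*I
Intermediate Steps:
Q(a, Y) = 7493 + 127*a (Q(a, Y) = (59 + a)*127 = 7493 + 127*a)
p = I*√14395 (p = √(-14395) = I*√14395 ≈ 119.98*I)
v = 27813 + I*√14395 (v = (7493 + 127*160) + I*√14395 = (7493 + 20320) + I*√14395 = 27813 + I*√14395 ≈ 27813.0 + 119.98*I)
1/v = 1/(27813 + I*√14395)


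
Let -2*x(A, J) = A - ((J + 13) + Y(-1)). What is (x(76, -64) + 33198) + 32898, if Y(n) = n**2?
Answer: 66033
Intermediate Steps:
x(A, J) = 7 + J/2 - A/2 (x(A, J) = -(A - ((J + 13) + (-1)**2))/2 = -(A - ((13 + J) + 1))/2 = -(A - (14 + J))/2 = -(A + (-14 - J))/2 = -(-14 + A - J)/2 = 7 + J/2 - A/2)
(x(76, -64) + 33198) + 32898 = ((7 + (1/2)*(-64) - 1/2*76) + 33198) + 32898 = ((7 - 32 - 38) + 33198) + 32898 = (-63 + 33198) + 32898 = 33135 + 32898 = 66033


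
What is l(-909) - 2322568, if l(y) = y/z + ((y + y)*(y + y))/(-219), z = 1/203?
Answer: -184119643/73 ≈ -2.5222e+6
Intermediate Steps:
z = 1/203 ≈ 0.0049261
l(y) = 203*y - 4*y²/219 (l(y) = y/(1/203) + ((y + y)*(y + y))/(-219) = y*203 + ((2*y)*(2*y))*(-1/219) = 203*y + (4*y²)*(-1/219) = 203*y - 4*y²/219)
l(-909) - 2322568 = (1/219)*(-909)*(44457 - 4*(-909)) - 2322568 = (1/219)*(-909)*(44457 + 3636) - 2322568 = (1/219)*(-909)*48093 - 2322568 = -14572179/73 - 2322568 = -184119643/73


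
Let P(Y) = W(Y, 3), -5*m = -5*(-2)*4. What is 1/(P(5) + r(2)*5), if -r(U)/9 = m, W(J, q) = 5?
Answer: 1/365 ≈ 0.0027397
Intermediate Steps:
m = -8 (m = -(-5*(-2))*4/5 = -2*4 = -⅕*40 = -8)
P(Y) = 5
r(U) = 72 (r(U) = -9*(-8) = 72)
1/(P(5) + r(2)*5) = 1/(5 + 72*5) = 1/(5 + 360) = 1/365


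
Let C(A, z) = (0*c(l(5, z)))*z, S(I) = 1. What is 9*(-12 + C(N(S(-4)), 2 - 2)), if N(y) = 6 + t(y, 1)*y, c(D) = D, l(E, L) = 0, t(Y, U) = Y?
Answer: -108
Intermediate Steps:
N(y) = 6 + y² (N(y) = 6 + y*y = 6 + y²)
C(A, z) = 0 (C(A, z) = (0*0)*z = 0*z = 0)
9*(-12 + C(N(S(-4)), 2 - 2)) = 9*(-12 + 0) = 9*(-12) = -108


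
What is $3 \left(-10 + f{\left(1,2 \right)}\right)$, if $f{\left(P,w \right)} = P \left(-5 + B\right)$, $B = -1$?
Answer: $-48$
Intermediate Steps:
$f{\left(P,w \right)} = - 6 P$ ($f{\left(P,w \right)} = P \left(-5 - 1\right) = P \left(-6\right) = - 6 P$)
$3 \left(-10 + f{\left(1,2 \right)}\right) = 3 \left(-10 - 6\right) = 3 \left(-16\right) = -48$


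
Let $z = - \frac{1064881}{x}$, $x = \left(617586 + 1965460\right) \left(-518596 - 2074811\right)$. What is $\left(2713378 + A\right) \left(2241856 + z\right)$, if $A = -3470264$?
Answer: $- \frac{5683436459798805119546459}{3349444788861} \approx -1.6968 \cdot 10^{12}$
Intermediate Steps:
$x = -6698889577722$ ($x = 2583046 \left(-2593407\right) = -6698889577722$)
$z = \frac{1064881}{6698889577722}$ ($z = - \frac{1064881}{-6698889577722} = \left(-1064881\right) \left(- \frac{1}{6698889577722}\right) = \frac{1064881}{6698889577722} \approx 1.5896 \cdot 10^{-7}$)
$\left(2713378 + A\right) \left(2241856 + z\right) = \left(2713378 - 3470264\right) \left(2241856 + \frac{1064881}{6698889577722}\right) = \left(-756886\right) \frac{15017945793154596913}{6698889577722} = - \frac{5683436459798805119546459}{3349444788861}$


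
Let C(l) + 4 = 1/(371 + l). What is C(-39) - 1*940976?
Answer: -312405359/332 ≈ -9.4098e+5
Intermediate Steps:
C(l) = -4 + 1/(371 + l)
C(-39) - 1*940976 = (-1483 - 4*(-39))/(371 - 39) - 1*940976 = (-1483 + 156)/332 - 940976 = (1/332)*(-1327) - 940976 = -1327/332 - 940976 = -312405359/332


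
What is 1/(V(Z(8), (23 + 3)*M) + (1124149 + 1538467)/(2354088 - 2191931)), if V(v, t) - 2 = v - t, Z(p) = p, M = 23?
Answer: -162157/92685700 ≈ -0.0017495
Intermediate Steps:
V(v, t) = 2 + v - t (V(v, t) = 2 + (v - t) = 2 + v - t)
1/(V(Z(8), (23 + 3)*M) + (1124149 + 1538467)/(2354088 - 2191931)) = 1/((2 + 8 - (23 + 3)*23) + (1124149 + 1538467)/(2354088 - 2191931)) = 1/((2 + 8 - 26*23) + 2662616/162157) = 1/((2 + 8 - 1*598) + 2662616*(1/162157)) = 1/((2 + 8 - 598) + 2662616/162157) = 1/(-588 + 2662616/162157) = 1/(-92685700/162157) = -162157/92685700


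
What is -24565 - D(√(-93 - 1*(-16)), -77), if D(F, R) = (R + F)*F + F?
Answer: -24488 + 76*I*√77 ≈ -24488.0 + 666.9*I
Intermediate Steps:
D(F, R) = F + F*(F + R) (D(F, R) = (F + R)*F + F = F*(F + R) + F = F + F*(F + R))
-24565 - D(√(-93 - 1*(-16)), -77) = -24565 - √(-93 - 1*(-16))*(1 + √(-93 - 1*(-16)) - 77) = -24565 - √(-93 + 16)*(1 + √(-93 + 16) - 77) = -24565 - √(-77)*(1 + √(-77) - 77) = -24565 - I*√77*(1 + I*√77 - 77) = -24565 - I*√77*(-76 + I*√77)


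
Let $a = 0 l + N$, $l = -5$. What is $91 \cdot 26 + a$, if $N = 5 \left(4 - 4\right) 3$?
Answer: $2366$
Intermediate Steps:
$N = 0$ ($N = 5 \cdot 0 \cdot 3 = 5 \cdot 0 = 0$)
$a = 0$ ($a = 0 \left(-5\right) + 0 = 0 + 0 = 0$)
$91 \cdot 26 + a = 91 \cdot 26 + 0 = 2366 + 0 = 2366$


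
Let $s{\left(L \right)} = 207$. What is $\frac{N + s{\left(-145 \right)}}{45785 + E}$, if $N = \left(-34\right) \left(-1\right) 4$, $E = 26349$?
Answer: $\frac{343}{72134} \approx 0.004755$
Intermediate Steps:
$N = 136$ ($N = 34 \cdot 4 = 136$)
$\frac{N + s{\left(-145 \right)}}{45785 + E} = \frac{136 + 207}{45785 + 26349} = \frac{343}{72134}$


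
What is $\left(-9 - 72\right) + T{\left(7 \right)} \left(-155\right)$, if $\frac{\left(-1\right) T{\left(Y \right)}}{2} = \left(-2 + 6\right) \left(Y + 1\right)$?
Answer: $9839$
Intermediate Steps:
$T{\left(Y \right)} = -8 - 8 Y$ ($T{\left(Y \right)} = - 2 \left(-2 + 6\right) \left(Y + 1\right) = - 2 \cdot 4 \left(1 + Y\right) = - 2 \left(4 + 4 Y\right) = -8 - 8 Y$)
$\left(-9 - 72\right) + T{\left(7 \right)} \left(-155\right) = \left(-9 - 72\right) + \left(-8 - 56\right) \left(-155\right) = -81 - -9920 = -81 + 9920 = 9839$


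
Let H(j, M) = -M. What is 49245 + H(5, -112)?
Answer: 49357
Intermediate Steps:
49245 + H(5, -112) = 49245 - 1*(-112) = 49245 + 112 = 49357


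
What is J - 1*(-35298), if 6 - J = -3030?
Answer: 38334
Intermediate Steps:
J = 3036 (J = 6 - 1*(-3030) = 6 + 3030 = 3036)
J - 1*(-35298) = 3036 - 1*(-35298) = 3036 + 35298 = 38334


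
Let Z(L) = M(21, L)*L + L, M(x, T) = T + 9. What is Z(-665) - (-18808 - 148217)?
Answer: 602600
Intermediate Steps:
M(x, T) = 9 + T
Z(L) = L + L*(9 + L) (Z(L) = (9 + L)*L + L = L*(9 + L) + L = L + L*(9 + L))
Z(-665) - (-18808 - 148217) = -665*(10 - 665) - (-18808 - 148217) = -665*(-655) - 1*(-167025) = 435575 + 167025 = 602600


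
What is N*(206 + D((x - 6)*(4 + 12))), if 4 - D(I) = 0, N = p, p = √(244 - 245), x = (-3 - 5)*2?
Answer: 210*I ≈ 210.0*I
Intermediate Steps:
x = -16 (x = -8*2 = -16)
p = I (p = √(-1) = I ≈ 1.0*I)
N = I ≈ 1.0*I
D(I) = 4 (D(I) = 4 - 1*0 = 4 + 0 = 4)
N*(206 + D((x - 6)*(4 + 12))) = I*(206 + 4) = I*210 = 210*I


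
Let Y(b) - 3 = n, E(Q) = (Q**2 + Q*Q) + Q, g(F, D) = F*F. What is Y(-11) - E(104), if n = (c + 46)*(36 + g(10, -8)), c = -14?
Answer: -17381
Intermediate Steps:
g(F, D) = F**2
E(Q) = Q + 2*Q**2 (E(Q) = (Q**2 + Q**2) + Q = 2*Q**2 + Q = Q + 2*Q**2)
n = 4352 (n = (-14 + 46)*(36 + 10**2) = 32*(36 + 100) = 32*136 = 4352)
Y(b) = 4355 (Y(b) = 3 + 4352 = 4355)
Y(-11) - E(104) = 4355 - 104*(1 + 2*104) = 4355 - 104*(1 + 208) = 4355 - 104*209 = 4355 - 1*21736 = 4355 - 21736 = -17381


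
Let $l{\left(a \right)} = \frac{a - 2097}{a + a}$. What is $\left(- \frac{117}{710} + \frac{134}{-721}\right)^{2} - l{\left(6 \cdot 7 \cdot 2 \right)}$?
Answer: $\frac{6344323705843}{524103696200} \approx 12.105$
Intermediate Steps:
$l{\left(a \right)} = \frac{-2097 + a}{2 a}$
$\left(- \frac{117}{710} + \frac{134}{-721}\right)^{2} - l{\left(6 \cdot 7 \cdot 2 \right)} = \left(- \frac{117}{710} + \frac{134}{-721}\right)^{2} - \frac{-2097 + 6 \cdot 7 \cdot 2}{2 \cdot 6 \cdot 7 \cdot 2} = \left(\left(-117\right) \frac{1}{710} + 134 \left(- \frac{1}{721}\right)\right)^{2} - \frac{-2097 + 42 \cdot 2}{2 \cdot 42 \cdot 2} = \left(- \frac{117}{710} - \frac{134}{721}\right)^{2} - \frac{-2097 + 84}{2 \cdot 84} = \left(- \frac{179497}{511910}\right)^{2} - \frac{1}{2} \cdot \frac{1}{84} \left(-2013\right) = \frac{32219173009}{262051848100} - - \frac{671}{56} = \frac{32219173009}{262051848100} + \frac{671}{56} = \frac{6344323705843}{524103696200}$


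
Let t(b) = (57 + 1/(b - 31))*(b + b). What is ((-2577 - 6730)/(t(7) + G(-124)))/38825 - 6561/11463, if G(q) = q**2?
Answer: -16479897826839/28791979426325 ≈ -0.57238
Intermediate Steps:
t(b) = 2*b*(57 + 1/(-31 + b)) (t(b) = (57 + 1/(-31 + b))*(2*b) = 2*b*(57 + 1/(-31 + b)))
((-2577 - 6730)/(t(7) + G(-124)))/38825 - 6561/11463 = ((-2577 - 6730)/(2*7*(-1766 + 57*7)/(-31 + 7) + (-124)**2))/38825 - 6561/11463 = -9307/(2*7*(-1766 + 399)/(-24) + 15376)*(1/38825) - 6561*1/11463 = -9307/(2*7*(-1/24)*(-1367) + 15376)*(1/38825) - 2187/3821 = -9307/(9569/12 + 15376)*(1/38825) - 2187/3821 = -9307/194081/12*(1/38825) - 2187/3821 = -9307*12/194081*(1/38825) - 2187/3821 = -111684/194081*1/38825 - 2187/3821 = -111684/7535194825 - 2187/3821 = -16479897826839/28791979426325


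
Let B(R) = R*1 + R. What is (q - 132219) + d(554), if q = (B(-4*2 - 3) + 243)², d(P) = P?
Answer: -82824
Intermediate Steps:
B(R) = 2*R (B(R) = R + R = 2*R)
q = 48841 (q = (2*(-4*2 - 3) + 243)² = (2*(-8 - 3) + 243)² = (2*(-11) + 243)² = (-22 + 243)² = 221² = 48841)
(q - 132219) + d(554) = (48841 - 132219) + 554 = -83378 + 554 = -82824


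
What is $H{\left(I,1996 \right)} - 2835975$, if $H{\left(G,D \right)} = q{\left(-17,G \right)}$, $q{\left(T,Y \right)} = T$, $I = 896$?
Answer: $-2835992$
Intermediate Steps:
$H{\left(G,D \right)} = -17$
$H{\left(I,1996 \right)} - 2835975 = -17 - 2835975 = -2835992$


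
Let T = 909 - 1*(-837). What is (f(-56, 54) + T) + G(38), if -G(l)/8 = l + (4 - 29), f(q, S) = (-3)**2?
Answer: 1651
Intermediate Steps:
T = 1746 (T = 909 + 837 = 1746)
f(q, S) = 9
G(l) = 200 - 8*l (G(l) = -8*(l + (4 - 29)) = -8*(l - 25) = -8*(-25 + l) = 200 - 8*l)
(f(-56, 54) + T) + G(38) = (9 + 1746) + (200 - 8*38) = 1755 + (200 - 304) = 1755 - 104 = 1651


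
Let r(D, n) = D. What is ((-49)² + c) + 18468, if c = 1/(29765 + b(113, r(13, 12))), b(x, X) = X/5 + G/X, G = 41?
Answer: 40383581096/1935099 ≈ 20869.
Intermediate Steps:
b(x, X) = 41/X + X/5 (b(x, X) = X/5 + 41/X = 41/X + X/5)
c = 65/1935099 (c = 1/(29765 + (41/13 + (⅕)*13)) = 1/(29765 + (41*(1/13) + 13/5)) = 1/(29765 + (41/13 + 13/5)) = 1/(29765 + 374/65) = 1/(1935099/65) = 65/1935099 ≈ 3.3590e-5)
((-49)² + c) + 18468 = ((-49)² + 65/1935099) + 18468 = (2401 + 65/1935099) + 18468 = 4646172764/1935099 + 18468 = 40383581096/1935099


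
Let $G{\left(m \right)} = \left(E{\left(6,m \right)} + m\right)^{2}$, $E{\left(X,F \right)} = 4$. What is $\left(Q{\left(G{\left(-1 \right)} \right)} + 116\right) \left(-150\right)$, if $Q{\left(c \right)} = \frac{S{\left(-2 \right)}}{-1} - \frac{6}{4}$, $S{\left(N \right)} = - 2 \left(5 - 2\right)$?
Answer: $-18075$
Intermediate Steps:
$S{\left(N \right)} = -6$ ($S{\left(N \right)} = \left(-2\right) 3 = -6$)
$G{\left(m \right)} = \left(4 + m\right)^{2}$
$Q{\left(c \right)} = \frac{9}{2}$ ($Q{\left(c \right)} = - \frac{6}{-1} - \frac{6}{4} = \left(-6\right) \left(-1\right) - \frac{3}{2} = 6 - \frac{3}{2} = \frac{9}{2}$)
$\left(Q{\left(G{\left(-1 \right)} \right)} + 116\right) \left(-150\right) = \left(\frac{9}{2} + 116\right) \left(-150\right) = \frac{241}{2} \left(-150\right) = -18075$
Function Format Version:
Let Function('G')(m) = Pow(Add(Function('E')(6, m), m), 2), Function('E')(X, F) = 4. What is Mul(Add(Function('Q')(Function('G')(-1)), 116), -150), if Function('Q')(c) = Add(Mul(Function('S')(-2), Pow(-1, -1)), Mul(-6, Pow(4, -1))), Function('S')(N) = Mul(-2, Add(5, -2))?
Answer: -18075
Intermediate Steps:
Function('S')(N) = -6 (Function('S')(N) = Mul(-2, 3) = -6)
Function('G')(m) = Pow(Add(4, m), 2)
Function('Q')(c) = Rational(9, 2) (Function('Q')(c) = Add(Mul(-6, Pow(-1, -1)), Mul(-6, Pow(4, -1))) = Add(Mul(-6, -1), Mul(-6, Rational(1, 4))) = Add(6, Rational(-3, 2)) = Rational(9, 2))
Mul(Add(Function('Q')(Function('G')(-1)), 116), -150) = Mul(Add(Rational(9, 2), 116), -150) = Mul(Rational(241, 2), -150) = -18075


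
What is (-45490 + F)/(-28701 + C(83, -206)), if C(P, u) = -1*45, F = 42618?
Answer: 1436/14373 ≈ 0.099910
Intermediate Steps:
C(P, u) = -45
(-45490 + F)/(-28701 + C(83, -206)) = (-45490 + 42618)/(-28701 - 45) = -2872/(-28746) = -2872*(-1/28746) = 1436/14373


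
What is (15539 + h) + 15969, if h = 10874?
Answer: 42382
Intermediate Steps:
(15539 + h) + 15969 = (15539 + 10874) + 15969 = 26413 + 15969 = 42382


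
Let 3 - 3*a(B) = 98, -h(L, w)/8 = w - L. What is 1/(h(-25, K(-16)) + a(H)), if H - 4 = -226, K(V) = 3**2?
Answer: -3/911 ≈ -0.0032931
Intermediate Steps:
K(V) = 9
h(L, w) = -8*w + 8*L (h(L, w) = -8*(w - L) = -8*w + 8*L)
H = -222 (H = 4 - 226 = -222)
a(B) = -95/3 (a(B) = 1 - 1/3*98 = 1 - 98/3 = -95/3)
1/(h(-25, K(-16)) + a(H)) = 1/((-8*9 + 8*(-25)) - 95/3) = 1/((-72 - 200) - 95/3) = 1/(-272 - 95/3) = 1/(-911/3) = -3/911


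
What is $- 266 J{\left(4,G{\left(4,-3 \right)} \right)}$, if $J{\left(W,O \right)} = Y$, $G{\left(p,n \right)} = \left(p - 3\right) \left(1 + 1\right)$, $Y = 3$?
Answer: $-798$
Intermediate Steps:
$G{\left(p,n \right)} = -6 + 2 p$ ($G{\left(p,n \right)} = \left(-3 + p\right) 2 = -6 + 2 p$)
$J{\left(W,O \right)} = 3$
$- 266 J{\left(4,G{\left(4,-3 \right)} \right)} = \left(-266\right) 3 = -798$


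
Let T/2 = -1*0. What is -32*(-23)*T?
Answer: 0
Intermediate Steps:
T = 0 (T = 2*(-1*0) = 2*0 = 0)
-32*(-23)*T = -32*(-23)*0 = -(-736)*0 = -1*0 = 0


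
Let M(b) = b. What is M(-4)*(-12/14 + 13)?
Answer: -340/7 ≈ -48.571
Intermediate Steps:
M(-4)*(-12/14 + 13) = -4*(-12/14 + 13) = -4*(-12*1/14 + 13) = -4*(-6/7 + 13) = -4*85/7 = -340/7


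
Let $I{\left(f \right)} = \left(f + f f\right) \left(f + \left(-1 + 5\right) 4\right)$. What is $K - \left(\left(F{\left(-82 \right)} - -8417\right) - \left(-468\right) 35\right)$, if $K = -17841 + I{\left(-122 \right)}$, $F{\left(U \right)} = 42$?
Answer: $-1607452$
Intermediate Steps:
$I{\left(f \right)} = \left(16 + f\right) \left(f + f^{2}\right)$ ($I{\left(f \right)} = \left(f + f^{2}\right) \left(f + 4 \cdot 4\right) = \left(f + f^{2}\right) \left(f + 16\right) = \left(f + f^{2}\right) \left(16 + f\right) = \left(16 + f\right) \left(f + f^{2}\right)$)
$K = -1582613$ ($K = -17841 - 122 \left(16 + \left(-122\right)^{2} + 17 \left(-122\right)\right) = -17841 - 122 \left(16 + 14884 - 2074\right) = -17841 - 1564772 = -1582613$)
$K - \left(\left(F{\left(-82 \right)} - -8417\right) - \left(-468\right) 35\right) = -1582613 - \left(\left(42 - -8417\right) - \left(-468\right) 35\right) = -1582613 - \left(\left(42 + 8417\right) - -16380\right) = -1582613 - \left(8459 + 16380\right) = -1582613 - 24839 = -1607452$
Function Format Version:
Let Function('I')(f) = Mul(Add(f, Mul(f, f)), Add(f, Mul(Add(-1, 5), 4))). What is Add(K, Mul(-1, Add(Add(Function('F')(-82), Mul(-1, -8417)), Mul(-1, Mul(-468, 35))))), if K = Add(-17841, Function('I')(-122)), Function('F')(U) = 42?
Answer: -1607452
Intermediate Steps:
Function('I')(f) = Mul(Add(16, f), Add(f, Pow(f, 2))) (Function('I')(f) = Mul(Add(f, Pow(f, 2)), Add(f, Mul(4, 4))) = Mul(Add(f, Pow(f, 2)), Add(f, 16)) = Mul(Add(f, Pow(f, 2)), Add(16, f)) = Mul(Add(16, f), Add(f, Pow(f, 2))))
K = -1582613 (K = Add(-17841, Mul(-122, Add(16, Pow(-122, 2), Mul(17, -122)))) = Add(-17841, Mul(-122, Add(16, 14884, -2074))) = Add(-17841, Mul(-122, 12826)) = Add(-17841, -1564772) = -1582613)
Add(K, Mul(-1, Add(Add(Function('F')(-82), Mul(-1, -8417)), Mul(-1, Mul(-468, 35))))) = Add(-1582613, Mul(-1, Add(Add(42, Mul(-1, -8417)), Mul(-1, Mul(-468, 35))))) = Add(-1582613, Mul(-1, Add(Add(42, 8417), Mul(-1, -16380)))) = Add(-1582613, Mul(-1, Add(8459, 16380))) = Add(-1582613, Mul(-1, 24839)) = Add(-1582613, -24839) = -1607452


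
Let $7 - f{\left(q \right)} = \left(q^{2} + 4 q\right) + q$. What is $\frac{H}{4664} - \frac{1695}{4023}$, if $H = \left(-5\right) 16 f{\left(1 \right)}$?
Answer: $- \frac{342805}{781803} \approx -0.43848$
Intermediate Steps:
$f{\left(q \right)} = 7 - q^{2} - 5 q$ ($f{\left(q \right)} = 7 - \left(\left(q^{2} + 4 q\right) + q\right) = 7 - \left(q^{2} + 5 q\right) = 7 - q^{2} - 5 q$)
$H = -80$ ($H = \left(-5\right) 16 \left(7 - 1^{2} - 5\right) = - 80 \left(7 - 1 - 5\right) = \left(-80\right) 1 = -80$)
$\frac{H}{4664} - \frac{1695}{4023} = - \frac{80}{4664} - \frac{1695}{4023} = \left(-80\right) \frac{1}{4664} - \frac{565}{1341} = - \frac{10}{583} - \frac{565}{1341} = - \frac{342805}{781803}$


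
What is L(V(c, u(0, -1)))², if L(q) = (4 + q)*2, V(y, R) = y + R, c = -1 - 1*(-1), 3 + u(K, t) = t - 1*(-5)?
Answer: 100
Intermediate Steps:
u(K, t) = 2 + t (u(K, t) = -3 + (t - 1*(-5)) = -3 + (t + 5) = -3 + (5 + t) = 2 + t)
c = 0 (c = -1 + 1 = 0)
V(y, R) = R + y
L(q) = 8 + 2*q
L(V(c, u(0, -1)))² = (8 + 2*((2 - 1) + 0))² = (8 + 2*(1 + 0))² = (8 + 2*1)² = (8 + 2)² = 10² = 100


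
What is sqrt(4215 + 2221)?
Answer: 2*sqrt(1609) ≈ 80.225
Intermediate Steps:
sqrt(4215 + 2221) = sqrt(6436) = 2*sqrt(1609)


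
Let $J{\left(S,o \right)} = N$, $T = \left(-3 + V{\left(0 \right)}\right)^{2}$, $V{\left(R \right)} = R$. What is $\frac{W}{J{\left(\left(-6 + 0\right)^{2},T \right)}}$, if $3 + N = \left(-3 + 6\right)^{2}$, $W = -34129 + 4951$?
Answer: $-4863$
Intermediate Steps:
$W = -29178$
$T = 9$ ($T = \left(-3 + 0\right)^{2} = \left(-3\right)^{2} = 9$)
$N = 6$ ($N = -3 + \left(-3 + 6\right)^{2} = -3 + 3^{2} = -3 + 9 = 6$)
$J{\left(S,o \right)} = 6$
$\frac{W}{J{\left(\left(-6 + 0\right)^{2},T \right)}} = - \frac{29178}{6} = \left(-29178\right) \frac{1}{6} = -4863$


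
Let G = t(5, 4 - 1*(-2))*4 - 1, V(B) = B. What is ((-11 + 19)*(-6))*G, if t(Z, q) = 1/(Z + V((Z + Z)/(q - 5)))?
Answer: 176/5 ≈ 35.200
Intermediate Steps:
t(Z, q) = 1/(Z + 2*Z/(-5 + q)) (t(Z, q) = 1/(Z + (Z + Z)/(q - 5)) = 1/(Z + (2*Z)/(-5 + q)) = 1/(Z + 2*Z/(-5 + q)))
G = -11/15 (G = ((-5 + (4 - 1*(-2)))/(5*(-3 + (4 - 1*(-2)))))*4 - 1 = ((-5 + (4 + 2))/(5*(-3 + (4 + 2))))*4 - 1 = ((-5 + 6)/(5*(-3 + 6)))*4 - 1 = ((⅕)*1/3)*4 - 1 = ((⅕)*(⅓)*1)*4 - 1 = (1/15)*4 - 1 = 4/15 - 1 = -11/15 ≈ -0.73333)
((-11 + 19)*(-6))*G = ((-11 + 19)*(-6))*(-11/15) = (8*(-6))*(-11/15) = -48*(-11/15) = 176/5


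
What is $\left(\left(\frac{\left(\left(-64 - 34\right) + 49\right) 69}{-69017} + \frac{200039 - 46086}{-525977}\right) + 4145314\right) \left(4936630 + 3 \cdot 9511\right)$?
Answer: $\frac{747160233823145205650706}{36301354609} \approx 2.0582 \cdot 10^{13}$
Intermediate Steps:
$\left(\left(\frac{\left(\left(-64 - 34\right) + 49\right) 69}{-69017} + \frac{200039 - 46086}{-525977}\right) + 4145314\right) \left(4936630 + 3 \cdot 9511\right) = \left(\left(\left(-98 + 49\right) 69 \left(- \frac{1}{69017}\right) + \left(200039 - 46086\right) \left(- \frac{1}{525977}\right)\right) + 4145314\right) \left(4936630 + 28533\right) = \left(\left(\left(-49\right) 69 \left(- \frac{1}{69017}\right) + 153953 \left(- \frac{1}{525977}\right)\right) + 4145314\right) 4965163 = \left(\left(\left(-3381\right) \left(- \frac{1}{69017}\right) - \frac{153953}{525977}\right) + 4145314\right) 4965163 = \left(\left(\frac{3381}{69017} - \frac{153953}{525977}\right) + 4145314\right) 4965163 = \left(- \frac{8847045964}{36301354609} + 4145314\right) 4965163 = \frac{150480504632606262}{36301354609} \cdot 4965163 = \frac{747160233823145205650706}{36301354609}$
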